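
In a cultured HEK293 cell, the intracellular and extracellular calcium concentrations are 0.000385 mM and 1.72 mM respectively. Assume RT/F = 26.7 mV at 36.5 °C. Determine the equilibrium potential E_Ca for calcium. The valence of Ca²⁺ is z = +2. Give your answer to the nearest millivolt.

112 mV

E = (26.7/z) · ln([Ca²⁺]_out/[Ca²⁺]_in) with z = +2.
= (26.7/2) · ln(1.72/0.000385) = 13.35 · ln(4468)
= 13.35 · (8.4046) = 112.20 mV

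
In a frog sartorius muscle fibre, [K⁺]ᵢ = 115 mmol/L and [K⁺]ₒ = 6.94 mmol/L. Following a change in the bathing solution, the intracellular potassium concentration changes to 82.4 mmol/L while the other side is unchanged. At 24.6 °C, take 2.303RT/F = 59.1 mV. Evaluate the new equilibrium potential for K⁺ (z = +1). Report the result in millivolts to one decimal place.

After the shift: [K⁺]_out = 6.94, [K⁺]_in = 82.4 mmol/L.
E_new = (59.1/1)·log₁₀(6.94/82.4) = 59.10 · (-1.0746) = -63.51 mV

-63.5 mV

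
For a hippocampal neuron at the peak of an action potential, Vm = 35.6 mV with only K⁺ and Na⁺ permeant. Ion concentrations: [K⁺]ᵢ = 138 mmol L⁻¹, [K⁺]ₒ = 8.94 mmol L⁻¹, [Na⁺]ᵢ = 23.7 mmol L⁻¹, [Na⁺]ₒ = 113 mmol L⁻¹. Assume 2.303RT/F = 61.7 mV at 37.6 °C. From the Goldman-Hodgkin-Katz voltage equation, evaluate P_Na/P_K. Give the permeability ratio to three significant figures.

21.8

Let α = P_Na/P_K. GHK: Vm = 61.7·log₁₀[(Kₒ + α·Naₒ)/(Kᵢ + α·Naᵢ)].
10^(Vm/61.7) = 10^(35.6/61.7) = 3.7756
So 3.7756·(Kᵢ + α·Naᵢ) = Kₒ + α·Naₒ → α = (3.7756·138.0 − 8.94) / (113.0 − 3.7756·23.7)
α = (521 − 8.94) / (113.0 − 89.48) = 512.1/23.52 = 21.77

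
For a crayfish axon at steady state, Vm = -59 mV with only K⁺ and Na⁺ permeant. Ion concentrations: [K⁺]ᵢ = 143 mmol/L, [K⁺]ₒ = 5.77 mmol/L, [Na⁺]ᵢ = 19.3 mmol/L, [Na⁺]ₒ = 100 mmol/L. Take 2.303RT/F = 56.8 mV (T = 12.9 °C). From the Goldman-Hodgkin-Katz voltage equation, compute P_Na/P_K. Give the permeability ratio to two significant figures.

0.074

Let α = P_Na/P_K. GHK: Vm = 56.8·log₁₀[(Kₒ + α·Naₒ)/(Kᵢ + α·Naᵢ)].
10^(Vm/56.8) = 10^(-59.0/56.8) = 0.091468
So 0.091468·(Kᵢ + α·Naᵢ) = Kₒ + α·Naₒ → α = (0.091468·143.0 − 5.77) / (100.0 − 0.091468·19.3)
α = (13.08 − 5.77) / (100.0 − 1.765) = 7.31/98.23 = 0.07441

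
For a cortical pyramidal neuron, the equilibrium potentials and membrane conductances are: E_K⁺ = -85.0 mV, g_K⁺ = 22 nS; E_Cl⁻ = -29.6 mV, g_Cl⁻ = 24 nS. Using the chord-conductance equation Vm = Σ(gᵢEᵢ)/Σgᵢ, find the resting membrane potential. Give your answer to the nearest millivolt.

-56 mV

Σ gᵢEᵢ = 22·(-85.0) + 24·(-29.6) = -2580.40
Σ gᵢ = 22 + 24 = 46
Vm = -2580.40 / 46 = -56.10 mV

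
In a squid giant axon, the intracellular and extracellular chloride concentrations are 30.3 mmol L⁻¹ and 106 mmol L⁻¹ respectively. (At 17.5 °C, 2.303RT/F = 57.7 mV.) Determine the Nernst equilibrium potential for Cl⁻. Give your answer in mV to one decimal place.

-31.4 mV

E = (57.7/z) · log₁₀([Cl⁻]_out/[Cl⁻]_in) with z = -1.
For an anion, dividing by z = -1 reverses the sign.
= (57.7/-1) · log₁₀(106/30.3) = -57.70 · log₁₀(3.498)
= -57.70 · (0.5439) = -31.38 mV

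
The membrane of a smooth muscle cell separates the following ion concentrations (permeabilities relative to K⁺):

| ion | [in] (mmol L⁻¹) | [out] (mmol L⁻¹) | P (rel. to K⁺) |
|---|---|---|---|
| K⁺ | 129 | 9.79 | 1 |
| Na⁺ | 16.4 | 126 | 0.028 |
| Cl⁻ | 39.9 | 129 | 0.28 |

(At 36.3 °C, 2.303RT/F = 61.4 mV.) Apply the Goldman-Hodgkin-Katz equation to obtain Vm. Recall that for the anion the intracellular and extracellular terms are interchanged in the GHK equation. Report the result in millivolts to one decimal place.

Vm = 61.4 · log₁₀[(Σ P·[cation]ₒ + Σ P·[anion]ᵢ) / (Σ P·[cation]ᵢ + Σ P·[anion]ₒ)]
Numerator = 1×9.79 + 0.028×126 + 0.28×39.9 = 24.49
Denominator = 1×129 + 0.028×16.4 + 0.28×129 = 165.6
Vm = 61.4 · log₁₀(0.14791) = 61.4 × (-0.8300) = -50.96 mV

-51.0 mV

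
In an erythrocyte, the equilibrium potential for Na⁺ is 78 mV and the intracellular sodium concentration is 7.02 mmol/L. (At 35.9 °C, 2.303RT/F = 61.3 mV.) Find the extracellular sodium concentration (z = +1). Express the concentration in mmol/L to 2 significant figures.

130 mmol/L

Nernst: E = (61.3/1) · log₁₀([out]/[in]), so log₁₀([out]/[in]) = 78.0 × 1 / 61.3 = 1.2724.
[out]/[in] = 10^(1.2724) = 18.73.
[out] = 18.73 × 7.02 = 131.5 mmol/L.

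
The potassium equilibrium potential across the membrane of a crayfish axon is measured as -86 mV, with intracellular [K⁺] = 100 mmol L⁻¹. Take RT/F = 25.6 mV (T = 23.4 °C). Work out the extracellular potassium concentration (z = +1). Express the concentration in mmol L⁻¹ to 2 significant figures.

3.5 mmol L⁻¹

Nernst: E = (25.6/1) · ln([out]/[in]), so ln([out]/[in]) = -86.0 × 1 / 25.6 = -3.3594.
[out]/[in] = e^(-3.3594) = 0.03476.
[out] = 0.03476 × 100 = 3.476 mmol L⁻¹.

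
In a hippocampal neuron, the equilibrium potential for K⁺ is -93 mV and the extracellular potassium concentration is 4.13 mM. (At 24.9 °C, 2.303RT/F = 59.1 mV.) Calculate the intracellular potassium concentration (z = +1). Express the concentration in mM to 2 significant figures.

Nernst: E = (59.1/1) · log₁₀([out]/[in]), so log₁₀([out]/[in]) = -93.0 × 1 / 59.1 = -1.5736.
[out]/[in] = 10^(-1.5736) = 0.02669.
[in] = 4.13 / 0.02669 = 154.7 mM.

150 mM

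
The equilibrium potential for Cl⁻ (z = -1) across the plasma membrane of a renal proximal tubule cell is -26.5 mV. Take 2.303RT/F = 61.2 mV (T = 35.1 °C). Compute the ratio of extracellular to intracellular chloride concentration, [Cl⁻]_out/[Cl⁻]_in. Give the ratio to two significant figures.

log₁₀([out]/[in]) = E·z/(61.2) = -26.5 × -1 / 61.2 = 0.4330
[out]/[in] = 10^(0.4330) = 2.71

2.7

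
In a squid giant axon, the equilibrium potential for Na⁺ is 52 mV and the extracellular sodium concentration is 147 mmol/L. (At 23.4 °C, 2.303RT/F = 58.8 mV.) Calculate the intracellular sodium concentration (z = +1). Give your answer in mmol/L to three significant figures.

Nernst: E = (58.8/1) · log₁₀([out]/[in]), so log₁₀([out]/[in]) = 52.0 × 1 / 58.8 = 0.8844.
[out]/[in] = 10^(0.8844) = 7.662.
[in] = 147 / 7.662 = 19.19 mmol/L.

19.2 mmol/L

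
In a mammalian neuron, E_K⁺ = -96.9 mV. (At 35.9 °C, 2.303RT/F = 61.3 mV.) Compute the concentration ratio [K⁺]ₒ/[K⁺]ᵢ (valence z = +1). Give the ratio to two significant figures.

0.026

log₁₀([out]/[in]) = E·z/(61.3) = -96.9 × 1 / 61.3 = -1.5808
[out]/[in] = 10^(-1.5808) = 0.02626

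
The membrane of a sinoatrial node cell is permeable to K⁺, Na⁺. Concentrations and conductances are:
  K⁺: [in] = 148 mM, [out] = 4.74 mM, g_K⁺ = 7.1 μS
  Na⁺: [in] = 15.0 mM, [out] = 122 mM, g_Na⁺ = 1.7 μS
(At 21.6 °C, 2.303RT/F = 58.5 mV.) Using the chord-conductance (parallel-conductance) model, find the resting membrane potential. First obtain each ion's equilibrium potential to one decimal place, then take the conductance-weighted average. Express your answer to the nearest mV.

-60 mV

E_K⁺ = (58.5/1)·log₁₀(4.74/148) = -87.4 mV
E_Na⁺ = (58.5/1)·log₁₀(122/15.0) = 53.3 mV
Vm = (Σ gᵢEᵢ)/(Σ gᵢ) = (7.1·-87.4 + 1.7·53.3) / (7.1 + 1.7)
= -529.93 / 8.8 = -60.22 mV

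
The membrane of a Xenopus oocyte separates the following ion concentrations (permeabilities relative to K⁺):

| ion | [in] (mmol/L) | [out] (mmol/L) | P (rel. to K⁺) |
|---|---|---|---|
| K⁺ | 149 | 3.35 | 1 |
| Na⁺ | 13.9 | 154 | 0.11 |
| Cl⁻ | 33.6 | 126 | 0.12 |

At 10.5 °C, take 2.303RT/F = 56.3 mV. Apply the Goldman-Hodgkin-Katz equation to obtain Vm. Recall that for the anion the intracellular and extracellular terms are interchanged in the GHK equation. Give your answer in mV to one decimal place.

Vm = 56.3 · log₁₀[(Σ P·[cation]ₒ + Σ P·[anion]ᵢ) / (Σ P·[cation]ᵢ + Σ P·[anion]ₒ)]
Numerator = 1×3.35 + 0.11×154 + 0.12×33.6 = 24.32
Denominator = 1×149 + 0.11×13.9 + 0.12×126 = 165.6
Vm = 56.3 · log₁₀(0.14683) = 56.3 × (-0.8332) = -46.91 mV

-46.9 mV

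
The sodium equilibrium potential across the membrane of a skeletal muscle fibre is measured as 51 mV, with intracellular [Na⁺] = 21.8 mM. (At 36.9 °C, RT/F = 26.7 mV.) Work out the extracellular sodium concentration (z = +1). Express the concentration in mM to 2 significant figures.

Nernst: E = (26.7/1) · ln([out]/[in]), so ln([out]/[in]) = 51.0 × 1 / 26.7 = 1.9101.
[out]/[in] = e^(1.9101) = 6.754.
[out] = 6.754 × 21.8 = 147.2 mM.

150 mM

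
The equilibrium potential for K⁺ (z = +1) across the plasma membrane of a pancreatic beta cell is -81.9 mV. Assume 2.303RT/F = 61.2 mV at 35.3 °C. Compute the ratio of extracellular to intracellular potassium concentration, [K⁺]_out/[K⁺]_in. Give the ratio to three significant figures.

0.0459

log₁₀([out]/[in]) = E·z/(61.2) = -81.9 × 1 / 61.2 = -1.3382
[out]/[in] = 10^(-1.3382) = 0.04589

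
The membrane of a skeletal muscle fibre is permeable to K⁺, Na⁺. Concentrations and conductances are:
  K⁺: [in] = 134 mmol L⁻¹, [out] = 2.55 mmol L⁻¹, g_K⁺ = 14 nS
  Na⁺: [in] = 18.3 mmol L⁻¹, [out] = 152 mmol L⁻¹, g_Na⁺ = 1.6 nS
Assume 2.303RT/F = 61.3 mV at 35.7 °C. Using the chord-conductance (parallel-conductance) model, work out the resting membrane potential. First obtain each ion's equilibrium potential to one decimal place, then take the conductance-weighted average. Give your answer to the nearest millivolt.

-89 mV

E_K⁺ = (61.3/1)·log₁₀(2.55/134) = -105.5 mV
E_Na⁺ = (61.3/1)·log₁₀(152/18.3) = 56.4 mV
Vm = (Σ gᵢEᵢ)/(Σ gᵢ) = (14·-105.5 + 1.6·56.4) / (14 + 1.6)
= -1386.76 / 15.6 = -88.89 mV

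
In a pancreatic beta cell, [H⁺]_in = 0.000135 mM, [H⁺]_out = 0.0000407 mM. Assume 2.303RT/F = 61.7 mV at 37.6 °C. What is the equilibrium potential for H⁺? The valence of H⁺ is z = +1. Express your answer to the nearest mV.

-32 mV

E = (61.7/z) · log₁₀([H⁺]_out/[H⁺]_in) with z = +1.
= (61.7/1) · log₁₀(0.0000407/0.000135) = 61.70 · log₁₀(0.3015)
= 61.70 · (-0.5207) = -32.13 mV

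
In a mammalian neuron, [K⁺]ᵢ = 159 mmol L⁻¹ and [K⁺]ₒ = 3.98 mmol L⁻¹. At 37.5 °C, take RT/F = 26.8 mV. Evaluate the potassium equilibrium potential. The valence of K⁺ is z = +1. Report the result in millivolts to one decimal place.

-98.8 mV

E = (26.8/z) · ln([K⁺]_out/[K⁺]_in) with z = +1.
= (26.8/1) · ln(3.98/159) = 26.80 · ln(0.02503)
= 26.80 · (-3.6876) = -98.83 mV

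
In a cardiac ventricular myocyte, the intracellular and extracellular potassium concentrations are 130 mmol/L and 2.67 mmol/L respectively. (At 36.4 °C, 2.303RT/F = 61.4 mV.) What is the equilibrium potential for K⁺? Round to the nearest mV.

E = (61.4/z) · log₁₀([K⁺]_out/[K⁺]_in) with z = +1.
= (61.4/1) · log₁₀(2.67/130) = 61.40 · log₁₀(0.02054)
= 61.40 · (-1.6874) = -103.61 mV

-104 mV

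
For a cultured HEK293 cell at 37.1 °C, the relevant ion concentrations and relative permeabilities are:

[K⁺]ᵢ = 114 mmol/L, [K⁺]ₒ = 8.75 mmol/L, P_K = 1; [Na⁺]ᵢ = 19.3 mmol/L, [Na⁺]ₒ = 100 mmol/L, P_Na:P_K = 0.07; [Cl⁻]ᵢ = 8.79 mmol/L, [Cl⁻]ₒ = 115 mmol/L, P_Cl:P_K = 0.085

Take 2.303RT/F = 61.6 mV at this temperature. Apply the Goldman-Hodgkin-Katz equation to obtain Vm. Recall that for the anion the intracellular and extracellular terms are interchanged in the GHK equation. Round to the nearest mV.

Vm = 61.6 · log₁₀[(Σ P·[cation]ₒ + Σ P·[anion]ᵢ) / (Σ P·[cation]ᵢ + Σ P·[anion]ₒ)]
Numerator = 1×8.75 + 0.07×100 + 0.085×8.79 = 16.5
Denominator = 1×114 + 0.07×19.3 + 0.085×115 = 125.1
Vm = 61.6 · log₁₀(0.13184) = 61.6 × (-0.8799) = -54.20 mV

-54 mV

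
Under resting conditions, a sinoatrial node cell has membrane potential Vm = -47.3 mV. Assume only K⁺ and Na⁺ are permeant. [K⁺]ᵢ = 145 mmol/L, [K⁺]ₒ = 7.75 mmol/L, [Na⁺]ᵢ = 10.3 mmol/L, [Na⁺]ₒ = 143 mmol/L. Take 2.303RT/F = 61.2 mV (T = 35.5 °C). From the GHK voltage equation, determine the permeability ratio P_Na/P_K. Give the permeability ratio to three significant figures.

0.118

Let α = P_Na/P_K. GHK: Vm = 61.2·log₁₀[(Kₒ + α·Naₒ)/(Kᵢ + α·Naᵢ)].
10^(Vm/61.2) = 10^(-47.3/61.2) = 0.1687
So 0.1687·(Kᵢ + α·Naᵢ) = Kₒ + α·Naₒ → α = (0.1687·145.0 − 7.75) / (143.0 − 0.1687·10.3)
α = (24.46 − 7.75) / (143.0 − 1.738) = 16.71/141.3 = 0.1183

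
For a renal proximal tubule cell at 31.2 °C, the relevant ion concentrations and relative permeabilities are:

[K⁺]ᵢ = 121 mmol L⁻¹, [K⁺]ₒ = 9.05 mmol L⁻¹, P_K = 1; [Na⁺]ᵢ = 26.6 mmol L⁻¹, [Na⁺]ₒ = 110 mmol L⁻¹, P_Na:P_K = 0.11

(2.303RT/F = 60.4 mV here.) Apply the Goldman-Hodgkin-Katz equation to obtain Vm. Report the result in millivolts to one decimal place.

-46.4 mV

Vm = 60.4 · log₁₀[(Σ P·[cation]ₒ + Σ P·[anion]ᵢ) / (Σ P·[cation]ᵢ + Σ P·[anion]ₒ)]
Numerator = 1×9.05 + 0.11×110 = 21.15
Denominator = 1×121 + 0.11×26.6 = 123.9
Vm = 60.4 · log₁₀(0.17067) = 60.4 × (-0.7679) = -46.38 mV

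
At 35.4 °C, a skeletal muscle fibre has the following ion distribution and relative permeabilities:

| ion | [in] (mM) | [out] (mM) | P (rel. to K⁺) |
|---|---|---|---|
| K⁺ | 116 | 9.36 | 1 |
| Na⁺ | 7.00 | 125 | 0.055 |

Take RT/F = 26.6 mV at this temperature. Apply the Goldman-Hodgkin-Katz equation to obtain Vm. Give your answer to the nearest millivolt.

Vm = 26.6 · ln[(Σ P·[cation]ₒ + Σ P·[anion]ᵢ) / (Σ P·[cation]ᵢ + Σ P·[anion]ₒ)]
Numerator = 1×9.36 + 0.055×125 = 16.23
Denominator = 1×116 + 0.055×7.00 = 116.4
Vm = 26.6 · ln(0.13949) = 26.6 × (-1.9697) = -52.39 mV

-52 mV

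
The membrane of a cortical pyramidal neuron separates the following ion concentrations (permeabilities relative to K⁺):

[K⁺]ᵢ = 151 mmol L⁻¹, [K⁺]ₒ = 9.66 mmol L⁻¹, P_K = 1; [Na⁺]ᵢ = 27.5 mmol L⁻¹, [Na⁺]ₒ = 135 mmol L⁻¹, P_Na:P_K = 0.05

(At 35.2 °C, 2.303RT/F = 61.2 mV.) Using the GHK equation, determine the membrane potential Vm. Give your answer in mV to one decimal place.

Vm = 61.2 · log₁₀[(Σ P·[cation]ₒ + Σ P·[anion]ᵢ) / (Σ P·[cation]ᵢ + Σ P·[anion]ₒ)]
Numerator = 1×9.66 + 0.05×135 = 16.41
Denominator = 1×151 + 0.05×27.5 = 152.4
Vm = 61.2 · log₁₀(0.10769) = 61.2 × (-0.9678) = -59.23 mV

-59.2 mV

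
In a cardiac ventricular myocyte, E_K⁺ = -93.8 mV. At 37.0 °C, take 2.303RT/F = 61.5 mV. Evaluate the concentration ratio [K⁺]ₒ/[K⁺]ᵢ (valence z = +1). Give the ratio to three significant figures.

log₁₀([out]/[in]) = E·z/(61.5) = -93.8 × 1 / 61.5 = -1.5252
[out]/[in] = 10^(-1.5252) = 0.02984

0.0298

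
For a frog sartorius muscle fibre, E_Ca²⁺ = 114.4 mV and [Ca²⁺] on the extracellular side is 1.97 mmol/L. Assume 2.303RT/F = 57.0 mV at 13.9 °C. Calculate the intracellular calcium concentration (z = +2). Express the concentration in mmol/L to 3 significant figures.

Nernst: E = (57.0/2) · log₁₀([out]/[in]), so log₁₀([out]/[in]) = 114.4 × 2 / 57.0 = 4.0140.
[out]/[in] = 10^(4.0140) = 1.033e+04.
[in] = 1.97 / 1.033e+04 = 0.0001907 mmol/L.

0.000191 mmol/L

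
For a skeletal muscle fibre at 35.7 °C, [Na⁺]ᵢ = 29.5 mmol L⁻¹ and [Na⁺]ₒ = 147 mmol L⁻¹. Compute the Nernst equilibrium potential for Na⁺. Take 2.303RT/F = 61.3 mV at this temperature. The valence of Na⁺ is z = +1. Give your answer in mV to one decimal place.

42.8 mV

E = (61.3/z) · log₁₀([Na⁺]_out/[Na⁺]_in) with z = +1.
= (61.3/1) · log₁₀(147/29.5) = 61.30 · log₁₀(4.983)
= 61.30 · (0.6975) = 42.76 mV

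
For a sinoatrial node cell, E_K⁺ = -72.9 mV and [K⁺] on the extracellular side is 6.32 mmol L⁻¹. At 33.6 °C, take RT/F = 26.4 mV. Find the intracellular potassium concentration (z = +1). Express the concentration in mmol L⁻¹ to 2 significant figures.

Nernst: E = (26.4/1) · ln([out]/[in]), so ln([out]/[in]) = -72.9 × 1 / 26.4 = -2.7614.
[out]/[in] = e^(-2.7614) = 0.06321.
[in] = 6.32 / 0.06321 = 99.99 mmol L⁻¹.

100 mmol L⁻¹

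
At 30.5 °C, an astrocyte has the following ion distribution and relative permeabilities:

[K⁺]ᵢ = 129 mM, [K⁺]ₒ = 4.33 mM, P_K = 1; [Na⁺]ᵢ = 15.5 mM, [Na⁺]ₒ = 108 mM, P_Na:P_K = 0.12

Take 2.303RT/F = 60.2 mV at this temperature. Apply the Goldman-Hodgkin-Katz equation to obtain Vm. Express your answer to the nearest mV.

-53 mV

Vm = 60.2 · log₁₀[(Σ P·[cation]ₒ + Σ P·[anion]ᵢ) / (Σ P·[cation]ᵢ + Σ P·[anion]ₒ)]
Numerator = 1×4.33 + 0.12×108 = 17.29
Denominator = 1×129 + 0.12×15.5 = 130.9
Vm = 60.2 · log₁₀(0.13213) = 60.2 × (-0.8790) = -52.92 mV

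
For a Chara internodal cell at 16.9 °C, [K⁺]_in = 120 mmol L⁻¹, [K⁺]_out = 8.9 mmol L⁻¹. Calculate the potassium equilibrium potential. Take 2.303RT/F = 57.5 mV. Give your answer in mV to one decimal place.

-65.0 mV

E = (57.5/z) · log₁₀([K⁺]_out/[K⁺]_in) with z = +1.
= (57.5/1) · log₁₀(8.9/120) = 57.50 · log₁₀(0.07417)
= 57.50 · (-1.1298) = -64.96 mV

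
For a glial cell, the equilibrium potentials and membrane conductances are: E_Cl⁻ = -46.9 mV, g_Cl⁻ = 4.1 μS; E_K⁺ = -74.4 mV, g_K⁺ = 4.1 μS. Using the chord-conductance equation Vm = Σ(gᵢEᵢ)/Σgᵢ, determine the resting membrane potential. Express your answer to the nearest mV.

-61 mV

Σ gᵢEᵢ = 4.1·(-46.9) + 4.1·(-74.4) = -497.33
Σ gᵢ = 4.1 + 4.1 = 8.2
Vm = -497.33 / 8.2 = -60.65 mV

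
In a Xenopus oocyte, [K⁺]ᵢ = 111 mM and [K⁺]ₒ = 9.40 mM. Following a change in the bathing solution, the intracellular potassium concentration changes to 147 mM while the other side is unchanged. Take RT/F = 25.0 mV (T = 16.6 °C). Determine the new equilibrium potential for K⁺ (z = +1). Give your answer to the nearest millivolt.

-69 mV

After the shift: [K⁺]_out = 9.40, [K⁺]_in = 147 mM.
E_new = (25.0/1)·ln(9.40/147) = 25.00 · (-2.7497) = -68.74 mV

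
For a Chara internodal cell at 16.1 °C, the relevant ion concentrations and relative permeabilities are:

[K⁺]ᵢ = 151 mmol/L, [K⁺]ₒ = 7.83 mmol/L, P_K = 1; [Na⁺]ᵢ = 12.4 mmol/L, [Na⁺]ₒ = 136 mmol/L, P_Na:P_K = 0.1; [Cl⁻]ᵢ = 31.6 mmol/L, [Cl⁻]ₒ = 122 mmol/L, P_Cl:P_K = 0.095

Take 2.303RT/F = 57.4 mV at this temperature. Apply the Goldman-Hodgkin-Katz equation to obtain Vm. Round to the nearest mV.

Vm = 57.4 · log₁₀[(Σ P·[cation]ₒ + Σ P·[anion]ᵢ) / (Σ P·[cation]ᵢ + Σ P·[anion]ₒ)]
Numerator = 1×7.83 + 0.1×136 + 0.095×31.6 = 24.43
Denominator = 1×151 + 0.1×12.4 + 0.095×122 = 163.8
Vm = 57.4 · log₁₀(0.14913) = 57.4 × (-0.8264) = -47.44 mV

-47 mV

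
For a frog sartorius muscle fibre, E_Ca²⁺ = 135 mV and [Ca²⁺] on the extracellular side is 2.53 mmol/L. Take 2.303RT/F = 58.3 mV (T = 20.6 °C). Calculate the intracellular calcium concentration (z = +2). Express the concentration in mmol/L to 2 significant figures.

0.000059 mmol/L

Nernst: E = (58.3/2) · log₁₀([out]/[in]), so log₁₀([out]/[in]) = 135.0 × 2 / 58.3 = 4.6312.
[out]/[in] = 10^(4.6312) = 4.278e+04.
[in] = 2.53 / 4.278e+04 = 5.914e-05 mmol/L.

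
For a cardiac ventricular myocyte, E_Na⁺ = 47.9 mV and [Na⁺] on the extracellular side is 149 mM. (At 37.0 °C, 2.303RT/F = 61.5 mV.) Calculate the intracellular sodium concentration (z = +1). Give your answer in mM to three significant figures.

Nernst: E = (61.5/1) · log₁₀([out]/[in]), so log₁₀([out]/[in]) = 47.9 × 1 / 61.5 = 0.7789.
[out]/[in] = 10^(0.7789) = 6.01.
[in] = 149 / 6.01 = 24.79 mM.

24.8 mM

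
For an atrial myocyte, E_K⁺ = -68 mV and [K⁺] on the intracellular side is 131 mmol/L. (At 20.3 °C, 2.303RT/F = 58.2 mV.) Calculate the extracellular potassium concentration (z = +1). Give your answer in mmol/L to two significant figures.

8.9 mmol/L

Nernst: E = (58.2/1) · log₁₀([out]/[in]), so log₁₀([out]/[in]) = -68.0 × 1 / 58.2 = -1.1684.
[out]/[in] = 10^(-1.1684) = 0.06786.
[out] = 0.06786 × 131 = 8.89 mmol/L.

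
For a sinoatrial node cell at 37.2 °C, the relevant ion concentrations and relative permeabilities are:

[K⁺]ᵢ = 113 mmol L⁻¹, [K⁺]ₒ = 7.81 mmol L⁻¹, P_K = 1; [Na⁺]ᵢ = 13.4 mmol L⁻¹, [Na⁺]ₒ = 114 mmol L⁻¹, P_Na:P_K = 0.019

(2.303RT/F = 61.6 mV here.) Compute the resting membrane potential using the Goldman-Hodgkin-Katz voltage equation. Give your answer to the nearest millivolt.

Vm = 61.6 · log₁₀[(Σ P·[cation]ₒ + Σ P·[anion]ᵢ) / (Σ P·[cation]ᵢ + Σ P·[anion]ₒ)]
Numerator = 1×7.81 + 0.019×114 = 9.976
Denominator = 1×113 + 0.019×13.4 = 113.3
Vm = 61.6 · log₁₀(0.088085) = 61.6 × (-1.0551) = -64.99 mV

-65 mV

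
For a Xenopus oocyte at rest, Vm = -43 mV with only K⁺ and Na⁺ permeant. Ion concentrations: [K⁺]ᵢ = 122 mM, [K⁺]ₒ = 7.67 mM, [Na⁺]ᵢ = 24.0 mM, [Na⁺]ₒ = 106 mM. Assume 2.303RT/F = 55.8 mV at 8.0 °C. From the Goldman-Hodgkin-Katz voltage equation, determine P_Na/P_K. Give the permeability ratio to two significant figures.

Let α = P_Na/P_K. GHK: Vm = 55.8·log₁₀[(Kₒ + α·Naₒ)/(Kᵢ + α·Naᵢ)].
10^(Vm/55.8) = 10^(-43.0/55.8) = 0.16959
So 0.16959·(Kᵢ + α·Naᵢ) = Kₒ + α·Naₒ → α = (0.16959·122.0 − 7.67) / (106.0 − 0.16959·24.0)
α = (20.69 − 7.67) / (106.0 − 4.07) = 13.02/101.9 = 0.1277

0.13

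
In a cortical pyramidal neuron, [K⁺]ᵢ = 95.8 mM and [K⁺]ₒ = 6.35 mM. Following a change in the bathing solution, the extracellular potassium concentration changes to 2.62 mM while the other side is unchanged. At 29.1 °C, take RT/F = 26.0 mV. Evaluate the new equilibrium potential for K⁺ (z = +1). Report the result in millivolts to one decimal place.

-93.6 mV

After the shift: [K⁺]_out = 2.62, [K⁺]_in = 95.8 mM.
E_new = (26.0/1)·ln(2.62/95.8) = 26.00 · (-3.5991) = -93.58 mV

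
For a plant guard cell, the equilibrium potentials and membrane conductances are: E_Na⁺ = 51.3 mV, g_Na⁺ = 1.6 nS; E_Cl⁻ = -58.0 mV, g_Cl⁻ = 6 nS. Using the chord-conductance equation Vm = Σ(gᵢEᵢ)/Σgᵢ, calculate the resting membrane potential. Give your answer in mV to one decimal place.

Σ gᵢEᵢ = 1.6·(51.3) + 6·(-58.0) = -265.92
Σ gᵢ = 1.6 + 6 = 7.6
Vm = -265.92 / 7.6 = -34.99 mV

-35.0 mV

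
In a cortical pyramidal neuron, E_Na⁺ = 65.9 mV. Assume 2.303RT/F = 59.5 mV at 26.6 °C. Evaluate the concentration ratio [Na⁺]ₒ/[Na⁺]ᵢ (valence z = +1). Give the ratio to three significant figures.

log₁₀([out]/[in]) = E·z/(59.5) = 65.9 × 1 / 59.5 = 1.1076
[out]/[in] = 10^(1.1076) = 12.81

12.8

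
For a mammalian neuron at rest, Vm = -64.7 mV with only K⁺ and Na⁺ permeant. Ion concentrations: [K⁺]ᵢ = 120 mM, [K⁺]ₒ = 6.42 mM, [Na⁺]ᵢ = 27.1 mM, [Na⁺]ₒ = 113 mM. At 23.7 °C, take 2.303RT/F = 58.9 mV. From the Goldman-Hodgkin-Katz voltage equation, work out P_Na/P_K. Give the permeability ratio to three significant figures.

Let α = P_Na/P_K. GHK: Vm = 58.9·log₁₀[(Kₒ + α·Naₒ)/(Kᵢ + α·Naᵢ)].
10^(Vm/58.9) = 10^(-64.7/58.9) = 0.079713
So 0.079713·(Kᵢ + α·Naᵢ) = Kₒ + α·Naₒ → α = (0.079713·120.0 − 6.42) / (113.0 − 0.079713·27.1)
α = (9.566 − 6.42) / (113.0 − 2.16) = 3.146/110.8 = 0.02838

0.0284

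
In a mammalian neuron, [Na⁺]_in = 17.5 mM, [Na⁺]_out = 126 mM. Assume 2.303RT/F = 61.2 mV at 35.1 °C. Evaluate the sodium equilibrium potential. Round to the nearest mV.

E = (61.2/z) · log₁₀([Na⁺]_out/[Na⁺]_in) with z = +1.
= (61.2/1) · log₁₀(126/17.5) = 61.20 · log₁₀(7.2)
= 61.20 · (0.8573) = 52.47 mV

52 mV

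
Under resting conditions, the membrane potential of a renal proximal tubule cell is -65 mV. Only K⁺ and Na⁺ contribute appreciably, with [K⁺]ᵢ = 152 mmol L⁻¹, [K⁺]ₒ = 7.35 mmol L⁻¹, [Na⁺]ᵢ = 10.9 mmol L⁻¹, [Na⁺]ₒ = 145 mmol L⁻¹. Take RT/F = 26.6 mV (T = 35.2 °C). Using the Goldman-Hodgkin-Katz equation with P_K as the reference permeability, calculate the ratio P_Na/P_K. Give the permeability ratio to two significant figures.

0.041

Let α = P_Na/P_K. GHK: Vm = 26.6·ln[(Kₒ + α·Naₒ)/(Kᵢ + α·Naᵢ)].
e^(Vm/26.6) = e^(-65.0/26.6) = 0.086847
So 0.086847·(Kᵢ + α·Naᵢ) = Kₒ + α·Naₒ → α = (0.086847·152.0 − 7.35) / (145.0 − 0.086847·10.9)
α = (13.2 − 7.35) / (145.0 − 0.9466) = 5.851/144.1 = 0.04061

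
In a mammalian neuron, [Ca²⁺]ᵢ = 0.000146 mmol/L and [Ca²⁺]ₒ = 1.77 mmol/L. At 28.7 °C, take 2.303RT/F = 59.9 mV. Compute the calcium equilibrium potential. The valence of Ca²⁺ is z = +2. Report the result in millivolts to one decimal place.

E = (59.9/z) · log₁₀([Ca²⁺]_out/[Ca²⁺]_in) with z = +2.
= (59.9/2) · log₁₀(1.77/0.000146) = 29.95 · log₁₀(1.212e+04)
= 29.95 · (4.0836) = 122.30 mV

122.3 mV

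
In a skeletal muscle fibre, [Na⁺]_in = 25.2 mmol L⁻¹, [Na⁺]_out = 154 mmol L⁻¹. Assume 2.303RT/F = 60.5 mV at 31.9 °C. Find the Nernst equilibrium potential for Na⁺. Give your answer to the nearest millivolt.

48 mV

E = (60.5/z) · log₁₀([Na⁺]_out/[Na⁺]_in) with z = +1.
= (60.5/1) · log₁₀(154/25.2) = 60.50 · log₁₀(6.111)
= 60.50 · (0.7861) = 47.56 mV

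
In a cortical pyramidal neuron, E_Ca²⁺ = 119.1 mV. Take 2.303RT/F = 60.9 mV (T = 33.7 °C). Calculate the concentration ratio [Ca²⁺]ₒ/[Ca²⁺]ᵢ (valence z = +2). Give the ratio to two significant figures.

8200

log₁₀([out]/[in]) = E·z/(60.9) = 119.1 × 2 / 60.9 = 3.9113
[out]/[in] = 10^(3.9113) = 8153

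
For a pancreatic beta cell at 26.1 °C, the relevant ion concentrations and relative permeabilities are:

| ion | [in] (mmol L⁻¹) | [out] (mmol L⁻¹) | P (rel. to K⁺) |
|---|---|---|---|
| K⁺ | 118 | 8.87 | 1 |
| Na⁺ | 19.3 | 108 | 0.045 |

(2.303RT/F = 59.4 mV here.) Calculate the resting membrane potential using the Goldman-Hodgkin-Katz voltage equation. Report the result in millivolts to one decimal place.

Vm = 59.4 · log₁₀[(Σ P·[cation]ₒ + Σ P·[anion]ᵢ) / (Σ P·[cation]ᵢ + Σ P·[anion]ₒ)]
Numerator = 1×8.87 + 0.045×108 = 13.73
Denominator = 1×118 + 0.045×19.3 = 118.9
Vm = 59.4 · log₁₀(0.11551) = 59.4 × (-0.9374) = -55.68 mV

-55.7 mV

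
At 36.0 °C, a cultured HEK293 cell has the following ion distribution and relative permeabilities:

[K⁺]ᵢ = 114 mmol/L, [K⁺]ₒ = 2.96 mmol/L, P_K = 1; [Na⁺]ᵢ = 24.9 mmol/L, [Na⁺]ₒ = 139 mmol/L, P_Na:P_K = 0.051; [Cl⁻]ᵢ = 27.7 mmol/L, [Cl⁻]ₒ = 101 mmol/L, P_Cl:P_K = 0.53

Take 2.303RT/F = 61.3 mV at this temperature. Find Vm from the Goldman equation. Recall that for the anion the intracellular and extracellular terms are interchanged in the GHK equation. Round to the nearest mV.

Vm = 61.3 · log₁₀[(Σ P·[cation]ₒ + Σ P·[anion]ᵢ) / (Σ P·[cation]ᵢ + Σ P·[anion]ₒ)]
Numerator = 1×2.96 + 0.051×139 + 0.53×27.7 = 24.73
Denominator = 1×114 + 0.051×24.9 + 0.53×101 = 168.8
Vm = 61.3 · log₁₀(0.1465) = 61.3 × (-0.8341) = -51.13 mV

-51 mV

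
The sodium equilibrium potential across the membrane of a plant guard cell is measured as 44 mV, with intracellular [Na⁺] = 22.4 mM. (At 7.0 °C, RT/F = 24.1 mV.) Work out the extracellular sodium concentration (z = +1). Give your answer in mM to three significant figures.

Nernst: E = (24.1/1) · ln([out]/[in]), so ln([out]/[in]) = 44.0 × 1 / 24.1 = 1.8257.
[out]/[in] = e^(1.8257) = 6.207.
[out] = 6.207 × 22.4 = 139 mM.

139 mM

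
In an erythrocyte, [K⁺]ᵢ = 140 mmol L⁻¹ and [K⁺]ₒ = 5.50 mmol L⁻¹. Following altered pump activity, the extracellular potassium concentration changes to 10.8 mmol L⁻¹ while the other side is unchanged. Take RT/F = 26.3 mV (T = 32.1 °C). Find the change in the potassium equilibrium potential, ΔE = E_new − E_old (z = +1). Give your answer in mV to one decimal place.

17.7 mV

E_old = (26.3/1)·ln(5.50/140) = -85.13 mV
E_new = (26.3/1)·ln(10.8/140) = -67.38 mV
ΔE = -67.38 − (-85.13) = 17.75 mV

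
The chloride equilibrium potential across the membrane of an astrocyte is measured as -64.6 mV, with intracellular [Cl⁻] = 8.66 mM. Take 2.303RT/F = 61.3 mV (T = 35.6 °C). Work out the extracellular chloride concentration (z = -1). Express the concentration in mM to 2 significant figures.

98 mM

Nernst: E = (61.3/-1) · log₁₀([out]/[in]), so log₁₀([out]/[in]) = -64.6 × -1 / 61.3 = 1.0538.
[out]/[in] = 10^(1.0538) = 11.32.
[out] = 11.32 × 8.66 = 98.03 mM.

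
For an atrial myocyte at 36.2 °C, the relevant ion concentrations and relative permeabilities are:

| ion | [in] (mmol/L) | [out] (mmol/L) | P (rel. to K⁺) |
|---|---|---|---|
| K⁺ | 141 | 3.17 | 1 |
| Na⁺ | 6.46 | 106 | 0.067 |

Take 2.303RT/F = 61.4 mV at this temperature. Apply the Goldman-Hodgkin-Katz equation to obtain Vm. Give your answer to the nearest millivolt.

Vm = 61.4 · log₁₀[(Σ P·[cation]ₒ + Σ P·[anion]ᵢ) / (Σ P·[cation]ᵢ + Σ P·[anion]ₒ)]
Numerator = 1×3.17 + 0.067×106 = 10.27
Denominator = 1×141 + 0.067×6.46 = 141.4
Vm = 61.4 · log₁₀(0.072628) = 61.4 × (-1.1389) = -69.93 mV

-70 mV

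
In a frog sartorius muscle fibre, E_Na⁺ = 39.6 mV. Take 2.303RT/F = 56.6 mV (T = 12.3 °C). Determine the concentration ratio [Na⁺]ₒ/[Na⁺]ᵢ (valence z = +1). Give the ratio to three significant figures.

log₁₀([out]/[in]) = E·z/(56.6) = 39.6 × 1 / 56.6 = 0.6996
[out]/[in] = 10^(0.6996) = 5.008

5.01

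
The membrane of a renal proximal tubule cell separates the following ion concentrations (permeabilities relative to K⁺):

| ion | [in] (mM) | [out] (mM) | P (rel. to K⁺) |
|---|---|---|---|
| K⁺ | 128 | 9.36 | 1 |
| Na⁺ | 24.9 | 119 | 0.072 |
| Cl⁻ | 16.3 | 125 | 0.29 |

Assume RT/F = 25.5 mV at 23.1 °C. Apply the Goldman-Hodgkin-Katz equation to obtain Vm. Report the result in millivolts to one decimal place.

-50.8 mV

Vm = 25.5 · ln[(Σ P·[cation]ₒ + Σ P·[anion]ᵢ) / (Σ P·[cation]ᵢ + Σ P·[anion]ₒ)]
Numerator = 1×9.36 + 0.072×119 + 0.29×16.3 = 22.65
Denominator = 1×128 + 0.072×24.9 + 0.29×125 = 166
Vm = 25.5 · ln(0.13644) = 25.5 × (-1.9919) = -50.79 mV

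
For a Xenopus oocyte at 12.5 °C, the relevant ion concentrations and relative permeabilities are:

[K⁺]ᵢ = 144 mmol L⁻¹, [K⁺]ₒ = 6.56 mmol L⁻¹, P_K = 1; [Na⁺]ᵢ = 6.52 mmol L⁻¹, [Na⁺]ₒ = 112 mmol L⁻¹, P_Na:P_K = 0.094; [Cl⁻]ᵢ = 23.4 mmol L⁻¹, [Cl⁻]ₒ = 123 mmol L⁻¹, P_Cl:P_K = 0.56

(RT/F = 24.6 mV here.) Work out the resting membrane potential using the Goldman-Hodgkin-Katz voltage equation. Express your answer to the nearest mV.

Vm = 24.6 · ln[(Σ P·[cation]ₒ + Σ P·[anion]ᵢ) / (Σ P·[cation]ᵢ + Σ P·[anion]ₒ)]
Numerator = 1×6.56 + 0.094×112 + 0.56×23.4 = 30.19
Denominator = 1×144 + 0.094×6.52 + 0.56×123 = 213.5
Vm = 24.6 · ln(0.14142) = 24.6 × (-1.9560) = -48.12 mV

-48 mV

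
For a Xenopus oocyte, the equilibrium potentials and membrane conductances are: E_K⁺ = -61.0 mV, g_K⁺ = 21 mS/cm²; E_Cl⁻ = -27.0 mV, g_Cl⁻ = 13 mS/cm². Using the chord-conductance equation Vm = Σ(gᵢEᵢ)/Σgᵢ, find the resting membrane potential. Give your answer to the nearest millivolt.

-48 mV

Σ gᵢEᵢ = 21·(-61.0) + 13·(-27.0) = -1632.00
Σ gᵢ = 21 + 13 = 34
Vm = -1632.00 / 34 = -48.00 mV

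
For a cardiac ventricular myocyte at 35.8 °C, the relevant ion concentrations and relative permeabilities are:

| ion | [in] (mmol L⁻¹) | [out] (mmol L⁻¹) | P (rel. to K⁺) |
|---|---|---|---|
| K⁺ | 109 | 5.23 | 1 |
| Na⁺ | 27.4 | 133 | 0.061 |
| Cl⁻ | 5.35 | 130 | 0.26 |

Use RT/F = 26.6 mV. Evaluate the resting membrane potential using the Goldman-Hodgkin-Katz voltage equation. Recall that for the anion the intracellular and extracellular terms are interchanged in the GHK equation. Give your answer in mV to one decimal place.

-60.7 mV

Vm = 26.6 · ln[(Σ P·[cation]ₒ + Σ P·[anion]ᵢ) / (Σ P·[cation]ᵢ + Σ P·[anion]ₒ)]
Numerator = 1×5.23 + 0.061×133 + 0.26×5.35 = 14.73
Denominator = 1×109 + 0.061×27.4 + 0.26×130 = 144.5
Vm = 26.6 · ln(0.10199) = 26.6 × (-2.2829) = -60.73 mV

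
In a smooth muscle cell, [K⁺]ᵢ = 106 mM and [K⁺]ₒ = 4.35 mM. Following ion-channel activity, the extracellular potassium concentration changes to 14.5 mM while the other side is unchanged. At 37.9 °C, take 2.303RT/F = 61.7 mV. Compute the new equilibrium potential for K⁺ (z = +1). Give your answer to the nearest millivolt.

After the shift: [K⁺]_out = 14.5, [K⁺]_in = 106 mM.
E_new = (61.7/1)·log₁₀(14.5/106) = 61.70 · (-0.8639) = -53.30 mV

-53 mV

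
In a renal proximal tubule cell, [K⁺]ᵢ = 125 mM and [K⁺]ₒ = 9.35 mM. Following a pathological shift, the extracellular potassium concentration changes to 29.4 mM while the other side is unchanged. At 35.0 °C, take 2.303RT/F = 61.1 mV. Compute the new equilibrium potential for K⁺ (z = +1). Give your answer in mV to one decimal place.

-38.4 mV

After the shift: [K⁺]_out = 29.4, [K⁺]_in = 125 mM.
E_new = (61.1/1)·log₁₀(29.4/125) = 61.10 · (-0.6286) = -38.41 mV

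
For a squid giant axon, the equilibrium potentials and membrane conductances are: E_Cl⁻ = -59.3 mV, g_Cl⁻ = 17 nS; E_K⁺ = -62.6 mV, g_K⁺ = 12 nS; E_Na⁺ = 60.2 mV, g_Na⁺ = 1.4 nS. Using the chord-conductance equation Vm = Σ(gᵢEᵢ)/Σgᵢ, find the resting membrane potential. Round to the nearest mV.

-55 mV

Σ gᵢEᵢ = 17·(-59.3) + 12·(-62.6) + 1.4·(60.2) = -1675.02
Σ gᵢ = 17 + 12 + 1.4 = 30.4
Vm = -1675.02 / 30.4 = -55.10 mV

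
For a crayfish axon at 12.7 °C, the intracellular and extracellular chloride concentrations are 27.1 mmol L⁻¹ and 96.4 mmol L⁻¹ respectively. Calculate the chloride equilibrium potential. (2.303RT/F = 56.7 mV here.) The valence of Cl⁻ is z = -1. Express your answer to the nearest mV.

-31 mV

E = (56.7/z) · log₁₀([Cl⁻]_out/[Cl⁻]_in) with z = -1.
For an anion, dividing by z = -1 reverses the sign.
= (56.7/-1) · log₁₀(96.4/27.1) = -56.70 · log₁₀(3.557)
= -56.70 · (0.5511) = -31.25 mV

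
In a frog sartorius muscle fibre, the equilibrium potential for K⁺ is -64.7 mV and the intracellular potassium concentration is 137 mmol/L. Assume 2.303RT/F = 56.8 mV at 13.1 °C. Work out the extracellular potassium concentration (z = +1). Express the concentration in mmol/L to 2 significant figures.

Nernst: E = (56.8/1) · log₁₀([out]/[in]), so log₁₀([out]/[in]) = -64.7 × 1 / 56.8 = -1.1391.
[out]/[in] = 10^(-1.1391) = 0.0726.
[out] = 0.0726 × 137 = 9.946 mmol/L.

9.9 mmol/L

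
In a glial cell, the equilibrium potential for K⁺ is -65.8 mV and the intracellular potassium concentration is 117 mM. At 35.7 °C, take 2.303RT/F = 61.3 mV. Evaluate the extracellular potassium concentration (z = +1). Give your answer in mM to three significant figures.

Nernst: E = (61.3/1) · log₁₀([out]/[in]), so log₁₀([out]/[in]) = -65.8 × 1 / 61.3 = -1.0734.
[out]/[in] = 10^(-1.0734) = 0.08445.
[out] = 0.08445 × 117 = 9.88 mM.

9.88 mM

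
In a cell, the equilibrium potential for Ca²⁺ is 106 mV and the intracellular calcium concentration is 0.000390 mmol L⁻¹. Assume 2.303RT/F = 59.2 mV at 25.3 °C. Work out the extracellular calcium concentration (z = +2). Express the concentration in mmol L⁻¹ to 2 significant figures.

1.5 mmol L⁻¹

Nernst: E = (59.2/2) · log₁₀([out]/[in]), so log₁₀([out]/[in]) = 106.0 × 2 / 59.2 = 3.5811.
[out]/[in] = 10^(3.5811) = 3811.
[out] = 3811 × 0.000390 = 1.486 mmol L⁻¹.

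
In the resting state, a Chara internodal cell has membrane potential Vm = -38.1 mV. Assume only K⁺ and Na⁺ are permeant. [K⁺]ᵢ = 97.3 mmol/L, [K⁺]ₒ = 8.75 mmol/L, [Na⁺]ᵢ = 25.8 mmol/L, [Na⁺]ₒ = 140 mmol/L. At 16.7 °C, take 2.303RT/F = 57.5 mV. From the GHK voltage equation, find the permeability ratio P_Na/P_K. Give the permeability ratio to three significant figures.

Let α = P_Na/P_K. GHK: Vm = 57.5·log₁₀[(Kₒ + α·Naₒ)/(Kᵢ + α·Naᵢ)].
10^(Vm/57.5) = 10^(-38.1/57.5) = 0.21747
So 0.21747·(Kᵢ + α·Naᵢ) = Kₒ + α·Naₒ → α = (0.21747·97.3 − 8.75) / (140.0 − 0.21747·25.8)
α = (21.16 − 8.75) / (140.0 − 5.611) = 12.41/134.4 = 0.09234

0.0923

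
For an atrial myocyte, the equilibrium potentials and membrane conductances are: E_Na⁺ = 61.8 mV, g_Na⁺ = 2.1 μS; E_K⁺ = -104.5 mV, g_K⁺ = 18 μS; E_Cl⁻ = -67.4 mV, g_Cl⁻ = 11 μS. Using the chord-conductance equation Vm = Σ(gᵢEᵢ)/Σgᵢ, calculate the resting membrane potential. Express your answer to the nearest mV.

Σ gᵢEᵢ = 2.1·(61.8) + 18·(-104.5) + 11·(-67.4) = -2492.62
Σ gᵢ = 2.1 + 18 + 11 = 31.1
Vm = -2492.62 / 31.1 = -80.15 mV

-80 mV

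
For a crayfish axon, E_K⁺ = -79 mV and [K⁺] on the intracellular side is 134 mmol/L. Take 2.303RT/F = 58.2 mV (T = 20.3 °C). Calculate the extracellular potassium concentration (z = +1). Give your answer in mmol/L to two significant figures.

Nernst: E = (58.2/1) · log₁₀([out]/[in]), so log₁₀([out]/[in]) = -79.0 × 1 / 58.2 = -1.3574.
[out]/[in] = 10^(-1.3574) = 0.04391.
[out] = 0.04391 × 134 = 5.885 mmol/L.

5.9 mmol/L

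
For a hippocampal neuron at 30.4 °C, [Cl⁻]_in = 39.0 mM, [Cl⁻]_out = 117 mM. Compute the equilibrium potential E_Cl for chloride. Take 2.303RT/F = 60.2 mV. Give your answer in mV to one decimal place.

E = (60.2/z) · log₁₀([Cl⁻]_out/[Cl⁻]_in) with z = -1.
For an anion, dividing by z = -1 reverses the sign.
= (60.2/-1) · log₁₀(117/39.0) = -60.20 · log₁₀(3)
= -60.20 · (0.4771) = -28.72 mV

-28.7 mV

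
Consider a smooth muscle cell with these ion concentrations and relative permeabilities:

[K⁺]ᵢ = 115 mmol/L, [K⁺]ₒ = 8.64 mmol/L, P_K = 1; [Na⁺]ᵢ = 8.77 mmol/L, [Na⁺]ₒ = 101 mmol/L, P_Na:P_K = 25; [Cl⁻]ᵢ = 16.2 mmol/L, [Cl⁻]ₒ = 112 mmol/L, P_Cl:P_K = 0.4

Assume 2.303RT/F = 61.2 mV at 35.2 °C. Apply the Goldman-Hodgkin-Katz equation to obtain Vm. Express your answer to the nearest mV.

Vm = 61.2 · log₁₀[(Σ P·[cation]ₒ + Σ P·[anion]ᵢ) / (Σ P·[cation]ᵢ + Σ P·[anion]ₒ)]
Numerator = 1×8.64 + 25×101 + 0.4×16.2 = 2540
Denominator = 1×115 + 25×8.77 + 0.4×112 = 379.1
Vm = 61.2 · log₁₀(6.7013) = 61.2 × (0.8262) = 50.56 mV

51 mV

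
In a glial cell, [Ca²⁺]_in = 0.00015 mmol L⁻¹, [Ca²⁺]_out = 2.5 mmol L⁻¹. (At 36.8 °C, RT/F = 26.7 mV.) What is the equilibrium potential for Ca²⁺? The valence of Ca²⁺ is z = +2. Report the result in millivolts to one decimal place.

E = (26.7/z) · ln([Ca²⁺]_out/[Ca²⁺]_in) with z = +2.
= (26.7/2) · ln(2.5/0.00015) = 13.35 · ln(1.667e+04)
= 13.35 · (9.7212) = 129.78 mV

129.8 mV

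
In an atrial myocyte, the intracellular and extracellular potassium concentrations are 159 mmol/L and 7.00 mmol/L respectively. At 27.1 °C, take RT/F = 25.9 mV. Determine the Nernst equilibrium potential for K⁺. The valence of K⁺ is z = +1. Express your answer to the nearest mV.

-81 mV

E = (25.9/z) · ln([K⁺]_out/[K⁺]_in) with z = +1.
= (25.9/1) · ln(7.00/159) = 25.90 · ln(0.04403)
= 25.90 · (-3.1230) = -80.89 mV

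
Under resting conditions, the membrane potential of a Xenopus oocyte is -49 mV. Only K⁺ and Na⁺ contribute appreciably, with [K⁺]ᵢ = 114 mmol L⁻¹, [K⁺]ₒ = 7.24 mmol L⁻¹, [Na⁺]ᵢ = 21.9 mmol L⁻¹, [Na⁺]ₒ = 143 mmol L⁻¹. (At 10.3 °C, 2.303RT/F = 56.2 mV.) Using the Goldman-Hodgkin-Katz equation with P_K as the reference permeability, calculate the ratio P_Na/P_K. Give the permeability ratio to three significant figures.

0.0576

Let α = P_Na/P_K. GHK: Vm = 56.2·log₁₀[(Kₒ + α·Naₒ)/(Kᵢ + α·Naᵢ)].
10^(Vm/56.2) = 10^(-49.0/56.2) = 0.13431
So 0.13431·(Kᵢ + α·Naᵢ) = Kₒ + α·Naₒ → α = (0.13431·114.0 − 7.24) / (143.0 − 0.13431·21.9)
α = (15.31 − 7.24) / (143.0 − 2.941) = 8.072/140.1 = 0.05763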